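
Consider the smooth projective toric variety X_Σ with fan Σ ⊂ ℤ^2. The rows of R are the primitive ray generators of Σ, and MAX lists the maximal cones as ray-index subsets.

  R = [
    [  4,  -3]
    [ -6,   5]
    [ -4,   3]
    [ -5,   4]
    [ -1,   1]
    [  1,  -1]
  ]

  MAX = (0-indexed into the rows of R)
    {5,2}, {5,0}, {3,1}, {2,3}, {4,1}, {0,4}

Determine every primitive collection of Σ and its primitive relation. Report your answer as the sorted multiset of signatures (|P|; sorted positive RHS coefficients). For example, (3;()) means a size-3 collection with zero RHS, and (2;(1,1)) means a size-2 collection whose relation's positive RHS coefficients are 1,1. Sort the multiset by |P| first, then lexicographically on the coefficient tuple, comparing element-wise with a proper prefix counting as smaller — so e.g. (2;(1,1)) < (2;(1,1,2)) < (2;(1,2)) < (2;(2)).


9 minimal non-faces of Δ(Σ) (on 6 rays):

  • {0,2}:  v_{0} + v_{2} = 0  so sig = (2;())
  • {4,5}:  v_{4} + v_{5} = 0  so sig = (2;())
  • {0,3}:  v_{0} + v_{3} = v_{4}  so sig = (2;(1))
  • {1,5}:  v_{1} + v_{5} = v_{3}  so sig = (2;(1))
  • {2,4}:  v_{2} + v_{4} = v_{3}  so sig = (2;(1))
  • {3,4}:  v_{3} + v_{4} = v_{1}  so sig = (2;(1))
  • {3,5}:  v_{3} + v_{5} = v_{2}  so sig = (2;(1))
  • {0,1}:  v_{0} + v_{1} = 2·v_{4}  so sig = (2;(2))
  • {1,2}:  v_{1} + v_{2} = 2·v_{3}  so sig = (2;(2))

so the primitive-relation signature multiset is
    |P|=2: 9 collections, coeffs (), (), (1), (1), (1), (1), (1), (2), (2)


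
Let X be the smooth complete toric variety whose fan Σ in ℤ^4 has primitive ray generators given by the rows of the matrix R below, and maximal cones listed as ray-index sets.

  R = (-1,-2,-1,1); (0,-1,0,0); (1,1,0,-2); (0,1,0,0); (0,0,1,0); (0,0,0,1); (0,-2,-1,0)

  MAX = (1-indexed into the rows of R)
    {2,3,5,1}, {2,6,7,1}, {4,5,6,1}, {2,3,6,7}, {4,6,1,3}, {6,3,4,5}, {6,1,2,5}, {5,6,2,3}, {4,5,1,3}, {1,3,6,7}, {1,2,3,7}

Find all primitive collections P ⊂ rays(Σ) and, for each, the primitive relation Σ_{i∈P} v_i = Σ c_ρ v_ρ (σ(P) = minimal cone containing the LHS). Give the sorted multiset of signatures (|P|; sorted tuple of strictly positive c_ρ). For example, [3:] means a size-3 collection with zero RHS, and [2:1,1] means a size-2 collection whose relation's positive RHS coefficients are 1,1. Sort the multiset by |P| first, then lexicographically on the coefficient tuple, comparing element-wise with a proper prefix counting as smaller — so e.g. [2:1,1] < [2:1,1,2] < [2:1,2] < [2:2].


The 5 primitive collections of Σ (r=7, n=4):

  • {2,4}:  v_{2} + v_{4} = 0 — sig = [2:]
  • {4,7}:  v_{4} + v_{7} = v_{1} + v_{3} + v_{6} — sig = [2:1,1,1]
  • {5,7}:  v_{5} + v_{7} = 2·v_{2} — sig = [2:2]
  • {1,2,3,6}:  v_{1} + v_{2} + v_{3} + v_{6} = v_{7} — sig = [4:1]
  • {1,3,5,6}:  v_{1} + v_{3} + v_{5} + v_{6} = v_{2} — sig = [4:1]

Signatures (|P|; sorted positive RHS coefficients), sorted:
{ [2:],  [2:1,1,1],  [2:2],  [4:1] ×2 }


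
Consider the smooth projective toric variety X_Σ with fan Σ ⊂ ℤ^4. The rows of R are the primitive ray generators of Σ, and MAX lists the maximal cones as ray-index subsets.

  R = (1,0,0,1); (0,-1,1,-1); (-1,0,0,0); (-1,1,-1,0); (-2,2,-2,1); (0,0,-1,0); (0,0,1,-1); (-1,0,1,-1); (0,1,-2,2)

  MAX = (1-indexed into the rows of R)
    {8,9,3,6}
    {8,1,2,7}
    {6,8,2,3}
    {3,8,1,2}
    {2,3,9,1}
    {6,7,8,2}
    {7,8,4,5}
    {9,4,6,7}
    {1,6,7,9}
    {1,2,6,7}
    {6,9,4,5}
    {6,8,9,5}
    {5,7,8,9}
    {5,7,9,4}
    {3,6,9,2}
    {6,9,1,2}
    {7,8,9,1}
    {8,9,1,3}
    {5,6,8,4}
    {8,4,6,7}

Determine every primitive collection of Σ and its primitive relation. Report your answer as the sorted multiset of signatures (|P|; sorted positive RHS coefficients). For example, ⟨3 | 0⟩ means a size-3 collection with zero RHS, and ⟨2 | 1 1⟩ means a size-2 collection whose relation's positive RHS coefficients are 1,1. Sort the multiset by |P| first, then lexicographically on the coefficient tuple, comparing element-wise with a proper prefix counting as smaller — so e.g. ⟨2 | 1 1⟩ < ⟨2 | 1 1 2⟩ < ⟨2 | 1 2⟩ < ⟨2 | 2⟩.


Primitive collections (14):

  P={3,7}:  v_{3} + v_{7} = v_{8}  ⟹  sig = ⟨2 | 1⟩
  P={1,4}:  v_{1} + v_{4} = v_{7} + v_{9}  ⟹  sig = ⟨2 | 1 1⟩
  P={2,4}:  v_{2} + v_{4} = v_{6} + v_{8}  ⟹  sig = ⟨2 | 1 1⟩
  P={1,5}:  v_{1} + v_{5} = v_{7} + v_{8} + 2·v_{9}  ⟹  sig = ⟨2 | 1 1 2⟩
  P={2,5}:  v_{2} + v_{5} = v_{6} + 2·v_{8} + v_{9}  ⟹  sig = ⟨2 | 1 1 2⟩
  P={3,4}:  v_{3} + v_{4} = v_{6} + 2·v_{8} + v_{9}  ⟹  sig = ⟨2 | 1 1 2⟩
  P={3,5}:  v_{3} + v_{5} = v_{6} + 3·v_{8} + 2·v_{9}  ⟹  sig = ⟨2 | 1 2 3⟩
  P={1,6,8}:  v_{1} + v_{6} + v_{8} = 0  ⟹  sig = ⟨3 | 0⟩
  P={2,7,9}:  v_{2} + v_{7} + v_{9} = 0  ⟹  sig = ⟨3 | 0⟩
  P={2,8,9}:  v_{2} + v_{8} + v_{9} = v_{3}  ⟹  sig = ⟨3 | 1⟩
  P={4,8,9}:  v_{4} + v_{8} + v_{9} = v_{5}  ⟹  sig = ⟨3 | 1⟩
  P={1,3,6}:  v_{1} + v_{3} + v_{6} = v_{2} + v_{9}  ⟹  sig = ⟨3 | 1 1⟩
  P={5,6,7}:  v_{5} + v_{6} + v_{7} = 2·v_{4}  ⟹  sig = ⟨3 | 2⟩
  P={6,7,8,9}:  v_{6} + v_{7} + v_{8} + v_{9} = v_{4}  ⟹  sig = ⟨4 | 1⟩

Sorted signature multiset PRS(X):
    ⟨2 | 1⟩
    ⟨2 | 1 1⟩
    ⟨2 | 1 1⟩
    ⟨2 | 1 1 2⟩
    ⟨2 | 1 1 2⟩
    ⟨2 | 1 1 2⟩
    ⟨2 | 1 2 3⟩
    ⟨3 | 0⟩
    ⟨3 | 0⟩
    ⟨3 | 1⟩
    ⟨3 | 1⟩
    ⟨3 | 1 1⟩
    ⟨3 | 2⟩
    ⟨4 | 1⟩


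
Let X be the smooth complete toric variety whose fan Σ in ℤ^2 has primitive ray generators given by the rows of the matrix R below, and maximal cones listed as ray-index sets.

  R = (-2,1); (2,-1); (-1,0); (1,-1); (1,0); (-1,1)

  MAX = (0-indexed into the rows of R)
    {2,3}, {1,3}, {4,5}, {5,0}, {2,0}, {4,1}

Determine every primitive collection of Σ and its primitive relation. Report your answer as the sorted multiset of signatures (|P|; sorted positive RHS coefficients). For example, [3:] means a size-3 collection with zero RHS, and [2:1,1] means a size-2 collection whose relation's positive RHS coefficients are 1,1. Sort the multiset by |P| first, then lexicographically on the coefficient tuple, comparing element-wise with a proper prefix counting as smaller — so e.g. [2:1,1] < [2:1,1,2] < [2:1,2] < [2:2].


Δ(Σ) — 6 vertices, 9 min non-faces:

  {0,1}:  v_{0} + v_{1} = 0  ⇒ sig = [2:]
  {2,4}:  v_{2} + v_{4} = 0  ⇒ sig = [2:]
  {3,5}:  v_{3} + v_{5} = 0  ⇒ sig = [2:]
  {0,3}:  v_{0} + v_{3} = v_{2}  ⇒ sig = [2:1]
  {0,4}:  v_{0} + v_{4} = v_{5}  ⇒ sig = [2:1]
  {1,2}:  v_{1} + v_{2} = v_{3}  ⇒ sig = [2:1]
  {1,5}:  v_{1} + v_{5} = v_{4}  ⇒ sig = [2:1]
  {2,5}:  v_{2} + v_{5} = v_{0}  ⇒ sig = [2:1]
  {3,4}:  v_{3} + v_{4} = v_{1}  ⇒ sig = [2:1]

Sorted signature multiset PRS(X):
    [2:]
    [2:]
    [2:]
    [2:1]
    [2:1]
    [2:1]
    [2:1]
    [2:1]
    [2:1]


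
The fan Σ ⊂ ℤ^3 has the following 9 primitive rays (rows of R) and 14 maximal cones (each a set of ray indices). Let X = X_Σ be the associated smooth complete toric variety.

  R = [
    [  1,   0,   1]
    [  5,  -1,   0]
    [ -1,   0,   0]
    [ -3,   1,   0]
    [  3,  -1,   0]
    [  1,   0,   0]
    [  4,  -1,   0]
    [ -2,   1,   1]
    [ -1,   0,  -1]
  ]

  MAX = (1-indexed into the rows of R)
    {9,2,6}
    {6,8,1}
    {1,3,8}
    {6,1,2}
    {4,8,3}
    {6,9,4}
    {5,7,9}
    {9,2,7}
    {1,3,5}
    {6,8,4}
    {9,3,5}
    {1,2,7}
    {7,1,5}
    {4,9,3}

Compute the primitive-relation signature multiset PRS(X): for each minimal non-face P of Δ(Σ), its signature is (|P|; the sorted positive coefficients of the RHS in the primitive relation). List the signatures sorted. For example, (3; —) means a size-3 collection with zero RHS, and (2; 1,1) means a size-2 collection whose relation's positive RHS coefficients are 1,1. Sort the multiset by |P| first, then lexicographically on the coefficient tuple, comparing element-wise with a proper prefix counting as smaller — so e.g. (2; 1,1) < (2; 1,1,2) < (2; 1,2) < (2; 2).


15 collections generate NE(X_Σ); each relation:

  • {1,9}:  v_{1} + v_{9} = 0 — sig = (2; —)
  • {3,6}:  v_{3} + v_{6} = 0 — sig = (2; —)
  • {4,5}:  v_{4} + v_{5} = 0 — sig = (2; —)
  • {1,4}:  v_{1} + v_{4} = v_{8} — sig = (2; 1)
  • {2,3}:  v_{2} + v_{3} = v_{7} — sig = (2; 1)
  • {3,7}:  v_{3} + v_{7} = v_{5} — sig = (2; 1)
  • {4,7}:  v_{4} + v_{7} = v_{6} — sig = (2; 1)
  • {5,6}:  v_{5} + v_{6} = v_{7} — sig = (2; 1)
  • {5,8}:  v_{5} + v_{8} = v_{1} — sig = (2; 1)
  • {6,7}:  v_{6} + v_{7} = v_{2} — sig = (2; 1)
  • {8,9}:  v_{8} + v_{9} = v_{4} — sig = (2; 1)
  • {7,8}:  v_{7} + v_{8} = v_{1} + v_{6} — sig = (2; 1,1)
  • {2,8}:  v_{2} + v_{8} = v_{1} + 2·v_{6} — sig = (2; 1,2)
  • {2,4}:  v_{2} + v_{4} = 2·v_{6} — sig = (2; 2)
  • {2,5}:  v_{2} + v_{5} = 2·v_{7} — sig = (2; 2)

Hence PRS(X_Σ) =
{ (2; —) ×3,  (2; 1) ×8,  (2; 1,1),  (2; 1,2),  (2; 2) ×2 }


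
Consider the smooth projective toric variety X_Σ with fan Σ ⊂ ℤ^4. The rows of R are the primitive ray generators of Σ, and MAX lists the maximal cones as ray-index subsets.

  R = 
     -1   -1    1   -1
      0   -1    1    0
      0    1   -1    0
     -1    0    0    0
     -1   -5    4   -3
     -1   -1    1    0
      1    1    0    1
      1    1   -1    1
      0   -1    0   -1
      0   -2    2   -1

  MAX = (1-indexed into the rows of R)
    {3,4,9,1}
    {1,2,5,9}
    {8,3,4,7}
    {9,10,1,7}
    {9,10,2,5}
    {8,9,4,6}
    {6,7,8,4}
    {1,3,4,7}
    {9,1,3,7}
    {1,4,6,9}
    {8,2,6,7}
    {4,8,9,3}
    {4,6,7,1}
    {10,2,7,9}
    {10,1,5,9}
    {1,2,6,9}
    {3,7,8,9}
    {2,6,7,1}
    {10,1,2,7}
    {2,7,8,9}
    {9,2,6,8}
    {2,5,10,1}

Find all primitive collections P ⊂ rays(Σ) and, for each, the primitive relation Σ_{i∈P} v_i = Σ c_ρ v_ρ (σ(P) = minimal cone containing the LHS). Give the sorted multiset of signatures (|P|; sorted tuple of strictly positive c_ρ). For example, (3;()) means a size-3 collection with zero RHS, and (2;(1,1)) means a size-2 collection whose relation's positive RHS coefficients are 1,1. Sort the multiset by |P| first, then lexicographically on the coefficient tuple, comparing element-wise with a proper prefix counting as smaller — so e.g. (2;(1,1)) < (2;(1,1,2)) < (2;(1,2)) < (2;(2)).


|primitive collections| = 17. Relations:

  • {1,8}:  v_{1} + v_{8} = 0  →  sig = (2;())
  • {2,3}:  v_{2} + v_{3} = 0  →  sig = (2;())
  • {2,4}:  v_{2} + v_{4} = v_{6}  →  sig = (2;(1))
  • {3,6}:  v_{3} + v_{6} = v_{4}  →  sig = (2;(1))
  • {4,10}:  v_{4} + v_{10} = v_{1} + v_{2}  →  sig = (2;(1,1))
  • {3,5}:  v_{3} + v_{5} = v_{1} + v_{9} + v_{10}  →  sig = (2;(1,1,1))
  • {3,10}:  v_{3} + v_{10} = v_{1} + v_{7} + v_{9}  →  sig = (2;(1,1,1))
  • {5,8}:  v_{5} + v_{8} = v_{2} + v_{9} + v_{10}  →  sig = (2;(1,1,1))
  • {8,10}:  v_{8} + v_{10} = v_{2} + v_{7} + v_{9}  →  sig = (2;(1,1,1))
  • {6,10}:  v_{6} + v_{10} = v_{1} + 2·v_{2}  →  sig = (2;(1,2))
  • {4,5}:  v_{4} + v_{5} = 2·v_{1} + 2·v_{2} + v_{9}  →  sig = (2;(1,2,2))
  • {5,6}:  v_{5} + v_{6} = 2·v_{1} + 3·v_{2} + v_{9}  →  sig = (2;(1,2,3))
  • {5,7}:  v_{5} + v_{7} = 2·v_{10}  →  sig = (2;(2))
  • {4,7,9}:  v_{4} + v_{7} + v_{9} = 0  →  sig = (3;())
  • {6,7,9}:  v_{6} + v_{7} + v_{9} = v_{2}  →  sig = (3;(1))
  • {1,2,7,9}:  v_{1} + v_{2} + v_{7} + v_{9} = v_{10}  →  sig = (4;(1))
  • {1,2,9,10}:  v_{1} + v_{2} + v_{9} + v_{10} = v_{5}  →  sig = (4;(1))

Sorted signature multiset PRS(X):
    (2;())
    (2;())
    (2;(1))
    (2;(1))
    (2;(1,1))
    (2;(1,1,1))
    (2;(1,1,1))
    (2;(1,1,1))
    (2;(1,1,1))
    (2;(1,2))
    (2;(1,2,2))
    (2;(1,2,3))
    (2;(2))
    (3;())
    (3;(1))
    (4;(1))
    (4;(1))


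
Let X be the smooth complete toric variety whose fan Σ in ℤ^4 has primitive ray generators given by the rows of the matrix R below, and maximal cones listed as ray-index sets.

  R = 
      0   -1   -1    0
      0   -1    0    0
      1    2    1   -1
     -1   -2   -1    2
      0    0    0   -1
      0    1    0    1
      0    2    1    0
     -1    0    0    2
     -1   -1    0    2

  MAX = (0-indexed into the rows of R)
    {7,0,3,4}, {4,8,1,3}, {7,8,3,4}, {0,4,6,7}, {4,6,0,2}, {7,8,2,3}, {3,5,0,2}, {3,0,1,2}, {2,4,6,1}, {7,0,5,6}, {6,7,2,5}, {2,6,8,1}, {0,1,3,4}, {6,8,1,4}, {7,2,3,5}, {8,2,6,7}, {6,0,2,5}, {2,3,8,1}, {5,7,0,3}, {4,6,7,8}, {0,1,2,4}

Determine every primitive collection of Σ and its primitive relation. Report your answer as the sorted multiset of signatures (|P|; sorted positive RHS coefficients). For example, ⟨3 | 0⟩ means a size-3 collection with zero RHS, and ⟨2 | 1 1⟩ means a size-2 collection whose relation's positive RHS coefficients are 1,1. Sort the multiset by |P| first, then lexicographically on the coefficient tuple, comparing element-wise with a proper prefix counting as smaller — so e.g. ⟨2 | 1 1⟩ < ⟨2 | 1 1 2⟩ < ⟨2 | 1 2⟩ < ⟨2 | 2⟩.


Δ(Σ) — 9 vertices, 11 min non-faces:

  P = {0,8}:  v_{0} + v_{8} = v_{3} ; sig = ⟨2 | 1⟩
  P = {1,7}:  v_{1} + v_{7} = v_{8} ; sig = ⟨2 | 1⟩
  P = {3,6}:  v_{3} + v_{6} = v_{7} ; sig = ⟨2 | 1⟩
  P = {1,5}:  v_{1} + v_{5} = v_{2} + v_{3} ; sig = ⟨2 | 1 1⟩
  P = {4,5}:  v_{4} + v_{5} = v_{0} + v_{6} ; sig = ⟨2 | 1 1⟩
  P = {5,8}:  v_{5} + v_{8} = v_{2} + v_{3} + v_{7} ; sig = ⟨2 | 1 1 1⟩
  P = {0,1,6}:  v_{0} + v_{1} + v_{6} = 0 ; sig = ⟨3 | 0⟩
  P = {2,3,4}:  v_{2} + v_{3} + v_{4} = 0 ; sig = ⟨3 | 0⟩
  P = {0,2,7}:  v_{0} + v_{2} + v_{7} = v_{5} ; sig = ⟨3 | 1⟩
  P = {2,4,7}:  v_{2} + v_{4} + v_{7} = v_{6} ; sig = ⟨3 | 1⟩
  P = {2,4,8}:  v_{2} + v_{4} + v_{8} = v_{1} + v_{6} ; sig = ⟨3 | 1 1⟩

Hence PRS(X_Σ) =
[⟨2 | 1⟩, ⟨2 | 1⟩, ⟨2 | 1⟩, ⟨2 | 1 1⟩, ⟨2 | 1 1⟩, ⟨2 | 1 1 1⟩, ⟨3 | 0⟩, ⟨3 | 0⟩, ⟨3 | 1⟩, ⟨3 | 1⟩, ⟨3 | 1 1⟩]


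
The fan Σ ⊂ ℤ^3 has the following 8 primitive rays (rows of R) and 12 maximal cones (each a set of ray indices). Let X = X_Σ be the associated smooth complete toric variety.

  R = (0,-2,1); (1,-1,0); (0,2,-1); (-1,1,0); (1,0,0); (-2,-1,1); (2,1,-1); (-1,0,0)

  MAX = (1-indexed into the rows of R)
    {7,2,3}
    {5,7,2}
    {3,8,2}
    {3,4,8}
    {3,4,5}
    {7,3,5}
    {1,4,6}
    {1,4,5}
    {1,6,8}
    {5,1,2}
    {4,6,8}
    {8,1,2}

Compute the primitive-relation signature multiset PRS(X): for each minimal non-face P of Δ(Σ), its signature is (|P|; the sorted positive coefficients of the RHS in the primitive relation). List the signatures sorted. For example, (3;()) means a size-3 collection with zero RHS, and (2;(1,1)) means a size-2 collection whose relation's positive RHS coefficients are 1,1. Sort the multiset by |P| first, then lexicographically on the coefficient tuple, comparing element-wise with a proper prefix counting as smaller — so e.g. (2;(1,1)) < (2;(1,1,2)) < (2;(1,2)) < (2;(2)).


Σ has 12 primitive collections:

  {1,3}:  v_{1} + v_{3} = 0 ; sig = (2;())
  {2,4}:  v_{2} + v_{4} = 0 ; sig = (2;())
  {5,8}:  v_{5} + v_{8} = 0 ; sig = (2;())
  {6,7}:  v_{6} + v_{7} = 0 ; sig = (2;())
  {1,7}:  v_{1} + v_{7} = v_{2} + v_{5} ; sig = (2;(1,1))
  {2,6}:  v_{2} + v_{6} = v_{1} + v_{8} ; sig = (2;(1,1))
  {3,6}:  v_{3} + v_{6} = v_{4} + v_{8} ; sig = (2;(1,1))
  {4,7}:  v_{4} + v_{7} = v_{3} + v_{5} ; sig = (2;(1,1))
  {5,6}:  v_{5} + v_{6} = v_{1} + v_{4} ; sig = (2;(1,1))
  {7,8}:  v_{7} + v_{8} = v_{2} + v_{3} ; sig = (2;(1,1))
  {1,4,8}:  v_{1} + v_{4} + v_{8} = v_{6} ; sig = (3;(1))
  {2,3,5}:  v_{2} + v_{3} + v_{5} = v_{7} ; sig = (3;(1))

so the primitive-relation signature multiset is
    |P|=2: 10 collections, coeffs (), (), (), (), (1,1), (1,1), (1,1), (1,1), (1,1), (1,1)
    |P|=3: 2 collections, coeffs (1), (1)


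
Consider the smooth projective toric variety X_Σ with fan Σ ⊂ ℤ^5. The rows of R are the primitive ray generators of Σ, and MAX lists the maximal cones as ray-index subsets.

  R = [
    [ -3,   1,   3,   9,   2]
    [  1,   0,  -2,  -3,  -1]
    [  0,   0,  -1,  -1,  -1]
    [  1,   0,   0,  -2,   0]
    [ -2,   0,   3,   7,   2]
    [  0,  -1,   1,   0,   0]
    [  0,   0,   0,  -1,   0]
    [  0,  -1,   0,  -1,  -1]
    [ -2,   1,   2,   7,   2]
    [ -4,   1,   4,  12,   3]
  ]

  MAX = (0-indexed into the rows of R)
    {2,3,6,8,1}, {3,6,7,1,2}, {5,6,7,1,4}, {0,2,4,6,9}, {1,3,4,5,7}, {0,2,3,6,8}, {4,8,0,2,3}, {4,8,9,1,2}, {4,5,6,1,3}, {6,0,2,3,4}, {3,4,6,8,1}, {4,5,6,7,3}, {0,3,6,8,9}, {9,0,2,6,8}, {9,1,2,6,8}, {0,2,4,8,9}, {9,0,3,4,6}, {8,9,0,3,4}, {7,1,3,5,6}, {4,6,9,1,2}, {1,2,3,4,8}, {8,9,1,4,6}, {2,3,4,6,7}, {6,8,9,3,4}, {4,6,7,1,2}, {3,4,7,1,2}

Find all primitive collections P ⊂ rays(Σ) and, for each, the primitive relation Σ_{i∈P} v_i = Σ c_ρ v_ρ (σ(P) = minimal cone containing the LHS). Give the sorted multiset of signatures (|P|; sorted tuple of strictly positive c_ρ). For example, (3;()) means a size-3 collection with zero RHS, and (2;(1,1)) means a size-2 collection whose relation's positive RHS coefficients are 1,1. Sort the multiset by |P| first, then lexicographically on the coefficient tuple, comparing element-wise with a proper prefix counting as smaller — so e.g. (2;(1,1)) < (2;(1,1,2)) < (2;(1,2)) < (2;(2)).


14 minimal non-faces of Δ(Σ) (on 10 rays):

  • {2,5}:  v_{2} + v_{5} = v_{7}  ⇒ sig = (2;(1))
  • {5,8}:  v_{5} + v_{8} = v_{4}  ⇒ sig = (2;(1))
  • {0,1}:  v_{0} + v_{1} = v_{2} + v_{8}  ⇒ sig = (2;(1,1))
  • {7,8}:  v_{7} + v_{8} = v_{2} + v_{4}  ⇒ sig = (2;(1,1))
  • {5,9}:  v_{5} + v_{9} = v_{2} + 2·v_{4} + v_{6}  ⇒ sig = (2;(1,1,2))
  • {0,5}:  v_{0} + v_{5} = 2·v_{2} + v_{3} + 2·v_{4} + v_{6}  ⇒ sig = (2;(1,1,2,2))
  • {0,7}:  v_{0} + v_{7} = 3·v_{2} + v_{3} + 2·v_{4} + v_{6}  ⇒ sig = (2;(1,1,2,3))
  • {7,9}:  v_{7} + v_{9} = 2·v_{2} + 2·v_{4} + v_{6}  ⇒ sig = (2;(1,2,2))
  • {1,3,9}:  v_{1} + v_{3} + v_{9} = v_{8}  ⇒ sig = (3;(1))
  • {2,3,9}:  v_{2} + v_{3} + v_{9} = v_{0}  ⇒ sig = (3;(1))
  • {2,4,6,8}:  v_{2} + v_{4} + v_{6} + v_{8} = v_{9}  ⇒ sig = (4;(1))
  • {0,4,6,8}:  v_{0} + v_{4} + v_{6} + v_{8} = v_{3} + 2·v_{9}  ⇒ sig = (4;(1,2))
  • {1,2,3,4,6}:  v_{1} + v_{2} + v_{3} + v_{4} + v_{6} = 0  ⇒ sig = (5;())
  • {1,3,4,6,7}:  v_{1} + v_{3} + v_{4} + v_{6} + v_{7} = v_{5}  ⇒ sig = (5;(1))

Hence PRS(X_Σ) =
    (2;(1))
    (2;(1))
    (2;(1,1))
    (2;(1,1))
    (2;(1,1,2))
    (2;(1,1,2,2))
    (2;(1,1,2,3))
    (2;(1,2,2))
    (3;(1))
    (3;(1))
    (4;(1))
    (4;(1,2))
    (5;())
    (5;(1))


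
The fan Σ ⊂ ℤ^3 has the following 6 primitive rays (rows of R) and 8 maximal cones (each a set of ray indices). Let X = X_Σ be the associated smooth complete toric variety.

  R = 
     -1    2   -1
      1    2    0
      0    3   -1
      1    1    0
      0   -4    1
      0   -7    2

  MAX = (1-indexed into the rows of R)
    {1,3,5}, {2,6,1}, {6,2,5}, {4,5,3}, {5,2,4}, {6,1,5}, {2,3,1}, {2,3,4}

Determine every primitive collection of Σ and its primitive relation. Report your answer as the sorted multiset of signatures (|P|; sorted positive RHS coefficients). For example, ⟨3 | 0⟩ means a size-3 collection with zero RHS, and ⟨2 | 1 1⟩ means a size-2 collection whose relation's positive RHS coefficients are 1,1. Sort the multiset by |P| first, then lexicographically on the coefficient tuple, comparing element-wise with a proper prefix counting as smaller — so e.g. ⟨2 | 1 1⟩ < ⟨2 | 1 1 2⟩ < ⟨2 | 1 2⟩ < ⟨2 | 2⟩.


Δ(Σ) — 6 vertices, 5 min non-faces:

  P={1,4}:  v_{1} + v_{4} = v_{3}  so sig = ⟨2 | 1⟩
  P={3,6}:  v_{3} + v_{6} = v_{5}  so sig = ⟨2 | 1⟩
  P={4,6}:  v_{4} + v_{6} = v_{2} + 2·v_{5}  so sig = ⟨2 | 1 2⟩
  P={1,2,5}:  v_{1} + v_{2} + v_{5} = 0  so sig = ⟨3 | 0⟩
  P={2,3,5}:  v_{2} + v_{3} + v_{5} = v_{4}  so sig = ⟨3 | 1⟩

Hence PRS(X_Σ) =
[⟨2 | 1⟩, ⟨2 | 1⟩, ⟨2 | 1 2⟩, ⟨3 | 0⟩, ⟨3 | 1⟩]


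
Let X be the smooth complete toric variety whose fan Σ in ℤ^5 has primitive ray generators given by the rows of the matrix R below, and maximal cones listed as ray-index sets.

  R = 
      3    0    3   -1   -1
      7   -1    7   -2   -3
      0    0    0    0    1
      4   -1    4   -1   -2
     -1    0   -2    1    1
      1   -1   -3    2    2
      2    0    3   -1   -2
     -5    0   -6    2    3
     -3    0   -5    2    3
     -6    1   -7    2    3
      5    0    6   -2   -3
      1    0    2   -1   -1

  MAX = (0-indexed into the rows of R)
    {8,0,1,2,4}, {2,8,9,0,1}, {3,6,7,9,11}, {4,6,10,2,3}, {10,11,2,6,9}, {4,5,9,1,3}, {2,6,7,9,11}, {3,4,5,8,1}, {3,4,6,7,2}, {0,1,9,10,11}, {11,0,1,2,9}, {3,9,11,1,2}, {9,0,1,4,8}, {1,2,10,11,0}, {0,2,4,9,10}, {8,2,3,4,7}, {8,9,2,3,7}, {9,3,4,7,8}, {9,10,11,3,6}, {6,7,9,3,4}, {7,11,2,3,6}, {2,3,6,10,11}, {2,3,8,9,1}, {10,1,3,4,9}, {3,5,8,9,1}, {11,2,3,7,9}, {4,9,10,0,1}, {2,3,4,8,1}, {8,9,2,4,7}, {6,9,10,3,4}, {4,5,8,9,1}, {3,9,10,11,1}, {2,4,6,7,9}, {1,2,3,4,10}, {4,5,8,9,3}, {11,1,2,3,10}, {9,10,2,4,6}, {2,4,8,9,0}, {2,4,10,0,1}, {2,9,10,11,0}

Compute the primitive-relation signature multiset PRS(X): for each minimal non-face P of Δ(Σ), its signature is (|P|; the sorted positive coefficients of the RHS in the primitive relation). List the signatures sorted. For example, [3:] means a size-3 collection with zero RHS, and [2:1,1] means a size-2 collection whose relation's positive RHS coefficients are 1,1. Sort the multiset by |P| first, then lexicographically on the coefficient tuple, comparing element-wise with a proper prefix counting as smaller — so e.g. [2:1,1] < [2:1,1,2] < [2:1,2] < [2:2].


Δ(Σ) — 12 vertices, 22 min non-faces:

  P = {4,11}:  v_{4} + v_{11} = 0  so sig = [2:]
  P = {7,10}:  v_{7} + v_{10} = 0  so sig = [2:]
  P = {0,3}:  v_{0} + v_{3} = v_{1}  so sig = [2:1]
  P = {0,6}:  v_{0} + v_{6} = v_{10}  so sig = [2:1]
  P = {6,8}:  v_{6} + v_{8} = v_{4}  so sig = [2:1]
  P = {1,6}:  v_{1} + v_{6} = v_{3} + v_{10}  so sig = [2:1,1]
  P = {8,10}:  v_{8} + v_{10} = v_{0} + v_{4}  so sig = [2:1,1]
  P = {0,7}:  v_{0} + v_{7} = v_{2} + v_{3} + v_{9}  so sig = [2:1,1,1]
  P = {8,11}:  v_{8} + v_{11} = v_{2} + v_{3} + v_{9}  so sig = [2:1,1,1]
  P = {5,11}:  v_{5} + v_{11} = v_{1} + v_{3} + v_{8} + v_{9}  so sig = [2:1,1,1,1]
  P = {0,5}:  v_{0} + v_{5} = 2·v_{1} + v_{4} + v_{8} + v_{9}  so sig = [2:1,1,1,2]
  P = {5,6}:  v_{5} + v_{6} = v_{1} + v_{3} + 2·v_{4} + v_{9}  so sig = [2:1,1,1,2]
  P = {1,7}:  v_{1} + v_{7} = v_{2} + 2·v_{3} + v_{9}  so sig = [2:1,1,2]
  P = {2,5}:  v_{2} + v_{5} = v_{1} + 2·v_{8}  so sig = [2:1,2]
  P = {5,7}:  v_{5} + v_{7} = 2·v_{3} + 2·v_{8} + v_{9}  so sig = [2:1,2,2]
  P = {5,10}:  v_{5} + v_{10} = 2·v_{1} + 2·v_{4} + v_{9}  so sig = [2:1,2,2]
  P = {2,3,6,9}:  v_{2} + v_{3} + v_{6} + v_{9} = 0  so sig = [4:]
  P = {2,3,4,9}:  v_{2} + v_{3} + v_{4} + v_{9} = v_{8}  so sig = [4:1]
  P = {2,3,9,10}:  v_{2} + v_{3} + v_{9} + v_{10} = v_{0}  so sig = [4:1]
  P = {1,2,4,9}:  v_{1} + v_{2} + v_{4} + v_{9} = v_{0} + v_{8}  so sig = [4:1,1]
  P = {1,2,9,10}:  v_{1} + v_{2} + v_{9} + v_{10} = 2·v_{0}  so sig = [4:2]
  P = {1,3,4,8,9}:  v_{1} + v_{3} + v_{4} + v_{8} + v_{9} = v_{5}  so sig = [5:1]

Signatures (|P|; sorted positive RHS coefficients), sorted:
    |P|=2: 16 collections, coeffs (), (), (1), (1), (1), (1,1), (1,1), (1,1,1), (1,1,1), (1,1,1,1), (1,1,1,2), (1,1,1,2), (1,1,2), (1,2), (1,2,2), (1,2,2)
    |P|=4: 5 collections, coeffs (), (1), (1), (1,1), (2)
    |P|=5: 1 collection, coeffs (1)


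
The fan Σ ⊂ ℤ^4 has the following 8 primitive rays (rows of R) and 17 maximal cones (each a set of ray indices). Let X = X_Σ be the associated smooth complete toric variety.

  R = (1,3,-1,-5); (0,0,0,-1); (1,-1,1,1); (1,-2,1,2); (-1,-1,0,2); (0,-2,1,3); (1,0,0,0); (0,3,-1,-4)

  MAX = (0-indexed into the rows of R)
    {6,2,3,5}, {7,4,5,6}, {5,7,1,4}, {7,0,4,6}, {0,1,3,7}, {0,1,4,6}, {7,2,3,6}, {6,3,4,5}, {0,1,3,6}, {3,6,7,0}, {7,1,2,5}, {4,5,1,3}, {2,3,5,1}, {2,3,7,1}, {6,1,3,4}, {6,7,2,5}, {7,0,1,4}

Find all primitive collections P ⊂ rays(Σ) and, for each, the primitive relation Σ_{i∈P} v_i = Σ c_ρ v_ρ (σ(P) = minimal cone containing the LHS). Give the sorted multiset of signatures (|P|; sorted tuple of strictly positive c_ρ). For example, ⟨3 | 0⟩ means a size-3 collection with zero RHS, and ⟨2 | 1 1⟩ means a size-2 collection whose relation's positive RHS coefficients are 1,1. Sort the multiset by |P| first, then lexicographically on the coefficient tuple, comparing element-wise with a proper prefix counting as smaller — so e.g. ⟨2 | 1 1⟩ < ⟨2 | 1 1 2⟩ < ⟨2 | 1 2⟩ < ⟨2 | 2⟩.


Δ(Σ) — 8 vertices, 9 min non-faces:

  • {2,4}:  v_{2} + v_{4} = v_{5}  ⇒ sig = ⟨2 | 1⟩
  • {0,5}:  v_{0} + v_{5} = v_{3} + v_{7}  ⇒ sig = ⟨2 | 1 1⟩
  • {0,2}:  v_{0} + v_{2} = 2·v_{3} + 2·v_{7}  ⇒ sig = ⟨2 | 2 2⟩
  • {3,4,7}:  v_{3} + v_{4} + v_{7} = 0  ⇒ sig = ⟨3 | 0⟩
  • {1,5,6}:  v_{1} + v_{5} + v_{6} = v_{3}  ⇒ sig = ⟨3 | 1⟩
  • {1,6,7}:  v_{1} + v_{6} + v_{7} = v_{0}  ⇒ sig = ⟨3 | 1⟩
  • {3,5,7}:  v_{3} + v_{5} + v_{7} = v_{2}  ⇒ sig = ⟨3 | 1⟩
  • {0,3,4}:  v_{0} + v_{3} + v_{4} = v_{1} + v_{6}  ⇒ sig = ⟨3 | 1 1⟩
  • {1,2,6}:  v_{1} + v_{2} + v_{6} = 2·v_{3} + v_{7}  ⇒ sig = ⟨3 | 1 2⟩

Hence PRS(X_Σ) =
    ⟨2 | 1⟩
    ⟨2 | 1 1⟩
    ⟨2 | 2 2⟩
    ⟨3 | 0⟩
    ⟨3 | 1⟩
    ⟨3 | 1⟩
    ⟨3 | 1⟩
    ⟨3 | 1 1⟩
    ⟨3 | 1 2⟩


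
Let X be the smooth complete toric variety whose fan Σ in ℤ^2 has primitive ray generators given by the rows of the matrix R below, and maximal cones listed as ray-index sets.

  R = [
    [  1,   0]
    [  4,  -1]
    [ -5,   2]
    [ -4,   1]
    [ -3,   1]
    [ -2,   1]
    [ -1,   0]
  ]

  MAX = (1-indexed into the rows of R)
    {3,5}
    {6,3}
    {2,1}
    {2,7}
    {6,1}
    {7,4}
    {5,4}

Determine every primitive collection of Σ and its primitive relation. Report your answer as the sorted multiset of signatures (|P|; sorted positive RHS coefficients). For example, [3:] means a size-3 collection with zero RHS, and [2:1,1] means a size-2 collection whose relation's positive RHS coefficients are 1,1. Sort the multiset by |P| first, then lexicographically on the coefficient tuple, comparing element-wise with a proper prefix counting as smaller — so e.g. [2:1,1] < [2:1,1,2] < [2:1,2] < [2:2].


Minimal non-faces — 14 found among 7 rays, 7 max cones:

  P = {1,7}:  v_{1} + v_{7} = 0  ⟹  sig = [2:]
  P = {2,4}:  v_{2} + v_{4} = 0  ⟹  sig = [2:]
  P = {1,4}:  v_{1} + v_{4} = v_{5}  ⟹  sig = [2:1]
  P = {1,5}:  v_{1} + v_{5} = v_{6}  ⟹  sig = [2:1]
  P = {2,5}:  v_{2} + v_{5} = v_{1}  ⟹  sig = [2:1]
  P = {5,6}:  v_{5} + v_{6} = v_{3}  ⟹  sig = [2:1]
  P = {5,7}:  v_{5} + v_{7} = v_{4}  ⟹  sig = [2:1]
  P = {6,7}:  v_{6} + v_{7} = v_{5}  ⟹  sig = [2:1]
  P = {2,3}:  v_{2} + v_{3} = v_{1} + v_{6}  ⟹  sig = [2:1,1]
  P = {1,3}:  v_{1} + v_{3} = 2·v_{6}  ⟹  sig = [2:2]
  P = {2,6}:  v_{2} + v_{6} = 2·v_{1}  ⟹  sig = [2:2]
  P = {3,7}:  v_{3} + v_{7} = 2·v_{5}  ⟹  sig = [2:2]
  P = {4,6}:  v_{4} + v_{6} = 2·v_{5}  ⟹  sig = [2:2]
  P = {3,4}:  v_{3} + v_{4} = 3·v_{5}  ⟹  sig = [2:3]

Sorted signature multiset PRS(X):
{ [2:] ×2,  [2:1] ×6,  [2:1,1],  [2:2] ×4,  [2:3] }


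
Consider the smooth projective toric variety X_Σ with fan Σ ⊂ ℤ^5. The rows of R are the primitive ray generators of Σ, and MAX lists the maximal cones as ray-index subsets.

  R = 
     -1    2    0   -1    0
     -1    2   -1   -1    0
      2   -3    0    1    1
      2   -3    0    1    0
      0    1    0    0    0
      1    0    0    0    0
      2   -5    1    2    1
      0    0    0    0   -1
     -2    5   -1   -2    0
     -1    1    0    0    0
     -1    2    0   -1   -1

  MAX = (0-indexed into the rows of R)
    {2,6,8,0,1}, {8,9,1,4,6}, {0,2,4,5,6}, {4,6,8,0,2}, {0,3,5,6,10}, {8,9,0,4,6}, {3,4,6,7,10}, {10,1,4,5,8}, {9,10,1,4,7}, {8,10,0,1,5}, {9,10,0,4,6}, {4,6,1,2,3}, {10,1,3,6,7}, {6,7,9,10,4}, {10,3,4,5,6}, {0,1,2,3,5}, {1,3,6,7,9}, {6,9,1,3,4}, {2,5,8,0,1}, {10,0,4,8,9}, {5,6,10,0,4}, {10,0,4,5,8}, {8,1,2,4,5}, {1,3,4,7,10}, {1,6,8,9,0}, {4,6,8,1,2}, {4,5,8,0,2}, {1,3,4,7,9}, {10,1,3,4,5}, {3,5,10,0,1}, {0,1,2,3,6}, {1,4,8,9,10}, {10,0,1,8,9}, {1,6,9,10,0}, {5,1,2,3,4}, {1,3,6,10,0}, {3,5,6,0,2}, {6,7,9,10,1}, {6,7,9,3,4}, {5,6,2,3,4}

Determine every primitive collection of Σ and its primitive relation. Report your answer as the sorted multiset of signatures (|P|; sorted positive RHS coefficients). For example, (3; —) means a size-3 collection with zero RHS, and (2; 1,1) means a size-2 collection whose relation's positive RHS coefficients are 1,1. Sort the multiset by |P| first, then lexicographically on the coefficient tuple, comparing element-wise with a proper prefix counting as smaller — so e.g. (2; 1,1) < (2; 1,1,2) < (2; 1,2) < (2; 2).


Δ(Σ) — 11 vertices, 17 min non-faces:

  P={0,7}:  v_{0} + v_{7} = v_{10}  so sig = (2; 1)
  P={2,7}:  v_{2} + v_{7} = v_{3}  so sig = (2; 1)
  P={5,9}:  v_{5} + v_{9} = v_{4}  so sig = (2; 1)
  P={2,10}:  v_{2} + v_{10} = v_{0} + v_{3}  so sig = (2; 1,1)
  P={3,8}:  v_{3} + v_{8} = v_{1} + v_{5}  so sig = (2; 1,1)
  P={2,9}:  v_{2} + v_{9} = v_{1} + v_{4} + v_{6}  so sig = (2; 1,1,1)
  P={5,7}:  v_{5} + v_{7} = v_{3} + v_{4} + v_{10}  so sig = (2; 1,1,1)
  P={7,8}:  v_{7} + v_{8} = v_{1} + v_{4} + v_{10}  so sig = (2; 1,1,1)
  P={0,3,9}:  v_{0} + v_{3} + v_{9} = 0  so sig = (3; —)
  P={0,1,4}:  v_{0} + v_{1} + v_{4} = v_{8}  so sig = (3; 1)
  P={0,3,4}:  v_{0} + v_{3} + v_{4} = v_{5}  so sig = (3; 1)
  P={1,5,6}:  v_{1} + v_{5} + v_{6} = v_{2}  so sig = (3; 1)
  P={3,9,10}:  v_{3} + v_{9} + v_{10} = v_{7}  so sig = (3; 1)
  P={6,8,10}:  v_{6} + v_{8} + v_{10} = v_{0}  so sig = (3; 1)
  P={5,6,8}:  v_{5} + v_{6} + v_{8} = v_{0} + v_{2} + v_{4}  so sig = (3; 1,1,1)
  P={1,4,6,10}:  v_{1} + v_{4} + v_{6} + v_{10} = 0  so sig = (4; —)
  P={1,4,6,7}:  v_{1} + v_{4} + v_{6} + v_{7} = v_{3} + v_{9}  so sig = (4; 1,1)

Sorted signature multiset PRS(X):
    |P|=2: 8 collections, coeffs (1), (1), (1), (1,1), (1,1), (1,1,1), (1,1,1), (1,1,1)
    |P|=3: 7 collections, coeffs (), (1), (1), (1), (1), (1), (1,1,1)
    |P|=4: 2 collections, coeffs (), (1,1)


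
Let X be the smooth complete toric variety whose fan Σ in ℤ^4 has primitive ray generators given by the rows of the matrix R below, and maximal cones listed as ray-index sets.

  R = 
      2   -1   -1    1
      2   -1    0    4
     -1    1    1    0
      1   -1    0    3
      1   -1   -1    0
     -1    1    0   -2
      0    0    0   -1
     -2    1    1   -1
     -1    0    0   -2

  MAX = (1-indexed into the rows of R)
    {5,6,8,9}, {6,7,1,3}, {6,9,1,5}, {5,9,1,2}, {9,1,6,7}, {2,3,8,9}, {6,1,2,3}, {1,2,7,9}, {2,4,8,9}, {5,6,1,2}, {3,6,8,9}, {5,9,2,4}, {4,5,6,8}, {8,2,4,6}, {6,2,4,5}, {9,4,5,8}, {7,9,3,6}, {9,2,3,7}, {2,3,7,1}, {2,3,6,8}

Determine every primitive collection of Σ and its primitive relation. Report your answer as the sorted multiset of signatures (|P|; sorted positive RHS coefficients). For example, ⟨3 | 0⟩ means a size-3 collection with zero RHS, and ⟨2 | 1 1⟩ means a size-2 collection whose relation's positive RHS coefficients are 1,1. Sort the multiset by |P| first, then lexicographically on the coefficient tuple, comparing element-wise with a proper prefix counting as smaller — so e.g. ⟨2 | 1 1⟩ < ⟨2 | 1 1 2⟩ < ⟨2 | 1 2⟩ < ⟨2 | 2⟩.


Δ(Σ) — 9 vertices, 12 min non-faces:

  {1,8}:  v_{1} + v_{8} = 0  ⟹  sig = ⟨2 | 0⟩
  {3,5}:  v_{3} + v_{5} = 0  ⟹  sig = ⟨2 | 0⟩
  {1,4}:  v_{1} + v_{4} = v_{2} + v_{5}  ⟹  sig = ⟨2 | 1 1⟩
  {3,4}:  v_{3} + v_{4} = v_{2} + v_{8}  ⟹  sig = ⟨2 | 1 1⟩
  {4,7}:  v_{4} + v_{7} = v_{2} + v_{9}  ⟹  sig = ⟨2 | 1 1⟩
  {5,7}:  v_{5} + v_{7} = v_{1} + v_{9}  ⟹  sig = ⟨2 | 1 1⟩
  {7,8}:  v_{7} + v_{8} = v_{3} + v_{9}  ⟹  sig = ⟨2 | 1 1⟩
  {2,6,9}:  v_{2} + v_{6} + v_{9} = 0  ⟹  sig = ⟨3 | 0⟩
  {1,3,9}:  v_{1} + v_{3} + v_{9} = v_{7}  ⟹  sig = ⟨3 | 1⟩
  {2,5,8}:  v_{2} + v_{5} + v_{8} = v_{4}  ⟹  sig = ⟨3 | 1⟩
  {2,6,7}:  v_{2} + v_{6} + v_{7} = v_{1} + v_{3}  ⟹  sig = ⟨3 | 1 1⟩
  {4,6,9}:  v_{4} + v_{6} + v_{9} = v_{5} + v_{8}  ⟹  sig = ⟨3 | 1 1⟩

Sorted signature multiset PRS(X):
[⟨2 | 0⟩, ⟨2 | 0⟩, ⟨2 | 1 1⟩, ⟨2 | 1 1⟩, ⟨2 | 1 1⟩, ⟨2 | 1 1⟩, ⟨2 | 1 1⟩, ⟨3 | 0⟩, ⟨3 | 1⟩, ⟨3 | 1⟩, ⟨3 | 1 1⟩, ⟨3 | 1 1⟩]


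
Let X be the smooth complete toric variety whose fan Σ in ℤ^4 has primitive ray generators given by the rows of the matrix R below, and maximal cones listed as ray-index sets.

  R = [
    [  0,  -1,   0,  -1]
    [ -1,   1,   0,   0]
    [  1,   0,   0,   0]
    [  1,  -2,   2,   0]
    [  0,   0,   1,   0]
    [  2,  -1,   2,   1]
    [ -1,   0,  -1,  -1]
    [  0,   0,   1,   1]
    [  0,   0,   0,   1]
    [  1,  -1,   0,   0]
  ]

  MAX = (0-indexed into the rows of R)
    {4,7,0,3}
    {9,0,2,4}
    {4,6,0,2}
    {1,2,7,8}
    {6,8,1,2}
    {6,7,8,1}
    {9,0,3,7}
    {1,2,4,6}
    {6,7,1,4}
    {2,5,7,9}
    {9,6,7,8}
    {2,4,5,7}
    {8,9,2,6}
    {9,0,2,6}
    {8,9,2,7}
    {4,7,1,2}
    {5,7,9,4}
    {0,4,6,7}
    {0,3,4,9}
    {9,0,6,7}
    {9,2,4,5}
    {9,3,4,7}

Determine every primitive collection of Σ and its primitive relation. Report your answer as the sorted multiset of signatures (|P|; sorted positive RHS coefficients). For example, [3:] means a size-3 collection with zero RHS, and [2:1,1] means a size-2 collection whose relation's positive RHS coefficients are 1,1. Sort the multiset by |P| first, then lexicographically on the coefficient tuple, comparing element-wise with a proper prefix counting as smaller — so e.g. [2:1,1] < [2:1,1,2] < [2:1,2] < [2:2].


The 18 primitive collections of Σ (r=10, n=4):

  • {1,9}:  v_{1} + v_{9} = 0  ⟹  sig = [2:]
  • {4,8}:  v_{4} + v_{8} = v_{7}  ⟹  sig = [2:1]
  • {0,1}:  v_{0} + v_{1} = v_{4} + v_{6}  ⟹  sig = [2:1,1]
  • {5,6}:  v_{5} + v_{6} = v_{4} + v_{9}  ⟹  sig = [2:1,1]
  • {0,8}:  v_{0} + v_{8} = v_{6} + v_{7} + v_{9}  ⟹  sig = [2:1,1,1]
  • {1,3}:  v_{1} + v_{3} = v_{0} + v_{4} + v_{7}  ⟹  sig = [2:1,1,1]
  • {1,5}:  v_{1} + v_{5} = v_{2} + v_{4} + v_{7}  ⟹  sig = [2:1,1,1]
  • {3,8}:  v_{3} + v_{8} = v_{0} + 2·v_{7} + v_{9}  ⟹  sig = [2:1,1,2]
  • {5,8}:  v_{5} + v_{8} = v_{2} + 2·v_{7} + v_{9}  ⟹  sig = [2:1,1,2]
  • {3,6}:  v_{3} + v_{6} = 2·v_{0} + v_{7}  ⟹  sig = [2:1,2]
  • {3,5}:  v_{3} + v_{5} = 3·v_{4} + v_{7} + 3·v_{9}  ⟹  sig = [2:1,3,3]
  • {0,5}:  v_{0} + v_{5} = 2·v_{4} + 2·v_{9}  ⟹  sig = [2:2,2]
  • {2,3}:  v_{2} + v_{3} = 2·v_{4} + 2·v_{9}  ⟹  sig = [2:2,2]
  • {2,6,7}:  v_{2} + v_{6} + v_{7} = 0  ⟹  sig = [3:]
  • {4,6,9}:  v_{4} + v_{6} + v_{9} = v_{0}  ⟹  sig = [3:1]
  • {0,2,7}:  v_{0} + v_{2} + v_{7} = v_{4} + v_{9}  ⟹  sig = [3:1,1]
  • {0,4,7,9}:  v_{0} + v_{4} + v_{7} + v_{9} = v_{3}  ⟹  sig = [4:1]
  • {2,4,7,9}:  v_{2} + v_{4} + v_{7} + v_{9} = v_{5}  ⟹  sig = [4:1]

Hence PRS(X_Σ) =
{ [2:],  [2:1],  [2:1,1] ×2,  [2:1,1,1] ×3,  [2:1,1,2] ×2,  [2:1,2],  [2:1,3,3],  [2:2,2] ×2,  [3:],  [3:1],  [3:1,1],  [4:1] ×2 }


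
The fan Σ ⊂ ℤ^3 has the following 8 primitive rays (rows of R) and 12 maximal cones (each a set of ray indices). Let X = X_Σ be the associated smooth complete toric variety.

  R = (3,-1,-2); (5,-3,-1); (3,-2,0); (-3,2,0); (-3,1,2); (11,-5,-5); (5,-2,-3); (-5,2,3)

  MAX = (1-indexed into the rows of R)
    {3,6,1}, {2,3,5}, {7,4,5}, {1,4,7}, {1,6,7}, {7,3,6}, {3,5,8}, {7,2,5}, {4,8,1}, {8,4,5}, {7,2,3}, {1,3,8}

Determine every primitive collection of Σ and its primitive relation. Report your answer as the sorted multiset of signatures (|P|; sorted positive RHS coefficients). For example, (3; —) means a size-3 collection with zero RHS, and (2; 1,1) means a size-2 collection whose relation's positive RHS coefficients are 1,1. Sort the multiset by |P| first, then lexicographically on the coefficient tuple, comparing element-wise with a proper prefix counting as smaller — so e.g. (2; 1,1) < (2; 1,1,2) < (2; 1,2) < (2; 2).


|primitive collections| = 12. Relations:

  • {1,5}:  v_{1} + v_{5} = 0  →  sig = (2; —)
  • {3,4}:  v_{3} + v_{4} = 0  →  sig = (2; —)
  • {7,8}:  v_{7} + v_{8} = 0  →  sig = (2; —)
  • {1,2}:  v_{1} + v_{2} = v_{3} + v_{7}  →  sig = (2; 1,1)
  • {2,4}:  v_{2} + v_{4} = v_{5} + v_{7}  →  sig = (2; 1,1)
  • {2,8}:  v_{2} + v_{8} = v_{3} + v_{5}  →  sig = (2; 1,1)
  • {4,6}:  v_{4} + v_{6} = v_{1} + v_{7}  →  sig = (2; 1,1)
  • {5,6}:  v_{5} + v_{6} = v_{3} + v_{7}  →  sig = (2; 1,1)
  • {6,8}:  v_{6} + v_{8} = v_{1} + v_{3}  →  sig = (2; 1,1)
  • {2,6}:  v_{2} + v_{6} = 2·v_{3} + 2·v_{7}  →  sig = (2; 2,2)
  • {1,3,7}:  v_{1} + v_{3} + v_{7} = v_{6}  →  sig = (3; 1)
  • {3,5,7}:  v_{3} + v_{5} + v_{7} = v_{2}  →  sig = (3; 1)

Sorted signature multiset PRS(X):
    (2; —)
    (2; —)
    (2; —)
    (2; 1,1)
    (2; 1,1)
    (2; 1,1)
    (2; 1,1)
    (2; 1,1)
    (2; 1,1)
    (2; 2,2)
    (3; 1)
    (3; 1)


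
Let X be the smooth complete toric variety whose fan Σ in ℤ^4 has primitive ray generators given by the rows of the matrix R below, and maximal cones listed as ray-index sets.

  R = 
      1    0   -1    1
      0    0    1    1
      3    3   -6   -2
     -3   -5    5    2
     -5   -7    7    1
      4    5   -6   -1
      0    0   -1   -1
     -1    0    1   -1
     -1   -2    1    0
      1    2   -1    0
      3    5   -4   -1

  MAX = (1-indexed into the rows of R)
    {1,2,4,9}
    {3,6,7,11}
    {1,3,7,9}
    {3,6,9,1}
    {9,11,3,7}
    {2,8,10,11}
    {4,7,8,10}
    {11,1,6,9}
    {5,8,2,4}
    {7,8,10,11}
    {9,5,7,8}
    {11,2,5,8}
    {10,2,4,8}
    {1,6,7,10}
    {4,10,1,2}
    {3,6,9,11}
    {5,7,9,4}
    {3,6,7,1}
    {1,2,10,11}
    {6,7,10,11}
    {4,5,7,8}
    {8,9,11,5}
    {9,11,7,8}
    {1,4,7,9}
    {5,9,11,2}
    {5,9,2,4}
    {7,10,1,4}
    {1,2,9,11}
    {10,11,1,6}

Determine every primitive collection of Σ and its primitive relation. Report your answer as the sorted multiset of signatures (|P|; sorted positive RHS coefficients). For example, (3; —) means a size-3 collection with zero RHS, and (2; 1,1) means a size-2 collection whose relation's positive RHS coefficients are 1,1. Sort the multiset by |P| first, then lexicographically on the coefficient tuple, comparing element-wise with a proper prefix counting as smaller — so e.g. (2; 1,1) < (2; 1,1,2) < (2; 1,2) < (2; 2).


21 collections generate NE(X_Σ); each relation:

  P={1,8}:  v_{1} + v_{8} = 0  ⇒ sig = (2; —)
  P={2,7}:  v_{2} + v_{7} = 0  ⇒ sig = (2; —)
  P={9,10}:  v_{9} + v_{10} = 0  ⇒ sig = (2; —)
  P={4,6}:  v_{4} + v_{6} = v_{1}  ⇒ sig = (2; 1)
  P={4,11}:  v_{4} + v_{11} = v_{2}  ⇒ sig = (2; 1)
  P={5,6}:  v_{5} + v_{6} = v_{9}  ⇒ sig = (2; 1)
  P={1,5}:  v_{1} + v_{5} = v_{4} + v_{9}  ⇒ sig = (2; 1,1)
  P={2,3}:  v_{2} + v_{3} = v_{6} + v_{9}  ⇒ sig = (2; 1,1)
  P={2,6}:  v_{2} + v_{6} = v_{1} + v_{11}  ⇒ sig = (2; 1,1)
  P={3,10}:  v_{3} + v_{10} = v_{6} + v_{7}  ⇒ sig = (2; 1,1)
  P={5,10}:  v_{5} + v_{10} = v_{4} + v_{8}  ⇒ sig = (2; 1,1)
  P={6,8}:  v_{6} + v_{8} = v_{7} + v_{11}  ⇒ sig = (2; 1,1)
  P={3,4}:  v_{3} + v_{4} = v_{1} + v_{7} + v_{9}  ⇒ sig = (2; 1,1,1)
  P={3,8}:  v_{3} + v_{8} = 2·v_{7} + v_{9} + v_{11}  ⇒ sig = (2; 1,1,2)
  P={3,5}:  v_{3} + v_{5} = v_{7} + 2·v_{9}  ⇒ sig = (2; 1,2)
  P={1,7,11}:  v_{1} + v_{7} + v_{11} = v_{6}  ⇒ sig = (3; 1)
  P={4,8,9}:  v_{4} + v_{8} + v_{9} = v_{5}  ⇒ sig = (3; 1)
  P={6,7,9}:  v_{6} + v_{7} + v_{9} = v_{3}  ⇒ sig = (3; 1)
  P={2,8,9}:  v_{2} + v_{8} + v_{9} = v_{5} + v_{11}  ⇒ sig = (3; 1,1)
  P={5,7,11}:  v_{5} + v_{7} + v_{11} = v_{8} + v_{9}  ⇒ sig = (3; 1,1)
  P={1,3,11}:  v_{1} + v_{3} + v_{11} = 2·v_{6} + v_{9}  ⇒ sig = (3; 1,2)

so the primitive-relation signature multiset is
    |P|=2: 15 collections, coeffs (), (), (), (1), (1), (1), (1,1), (1,1), (1,1), (1,1), (1,1), (1,1), (1,1,1), (1,1,2), (1,2)
    |P|=3: 6 collections, coeffs (1), (1), (1), (1,1), (1,1), (1,2)


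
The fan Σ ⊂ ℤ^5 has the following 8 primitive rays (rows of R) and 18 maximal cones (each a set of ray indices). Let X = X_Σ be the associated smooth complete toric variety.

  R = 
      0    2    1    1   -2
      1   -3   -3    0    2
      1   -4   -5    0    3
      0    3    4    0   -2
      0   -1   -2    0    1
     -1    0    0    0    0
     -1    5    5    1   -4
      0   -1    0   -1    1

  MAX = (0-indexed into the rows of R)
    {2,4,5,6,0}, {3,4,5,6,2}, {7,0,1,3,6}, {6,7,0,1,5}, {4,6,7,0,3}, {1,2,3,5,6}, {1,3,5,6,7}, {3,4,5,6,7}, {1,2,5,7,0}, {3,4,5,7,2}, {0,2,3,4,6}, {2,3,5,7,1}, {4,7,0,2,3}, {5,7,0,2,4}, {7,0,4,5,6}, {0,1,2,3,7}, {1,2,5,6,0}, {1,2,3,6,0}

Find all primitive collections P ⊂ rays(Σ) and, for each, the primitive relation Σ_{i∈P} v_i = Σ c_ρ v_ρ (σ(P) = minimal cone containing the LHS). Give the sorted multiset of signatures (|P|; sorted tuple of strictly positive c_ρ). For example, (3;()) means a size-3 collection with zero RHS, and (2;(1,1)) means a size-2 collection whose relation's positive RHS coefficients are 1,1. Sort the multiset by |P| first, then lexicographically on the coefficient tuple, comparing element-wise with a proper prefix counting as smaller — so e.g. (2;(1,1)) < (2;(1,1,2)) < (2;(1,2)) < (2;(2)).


Σ has 3 primitive collections:

  P = {1,4}:  v_{1} + v_{4} = v_{2}  so sig = (2;(1))
  P = {2,6,7}:  v_{2} + v_{6} + v_{7} = 0  so sig = (3;())
  P = {0,3,5}:  v_{0} + v_{3} + v_{5} = v_{6}  so sig = (3;(1))

Sorted signature multiset PRS(X):
{ (2;(1)),  (3;()),  (3;(1)) }
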